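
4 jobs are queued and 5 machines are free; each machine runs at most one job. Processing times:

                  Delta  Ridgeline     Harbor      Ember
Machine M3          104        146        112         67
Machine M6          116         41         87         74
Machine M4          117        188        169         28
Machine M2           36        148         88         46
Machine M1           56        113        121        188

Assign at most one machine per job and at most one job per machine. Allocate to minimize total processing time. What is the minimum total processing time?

Optimal: Delta→Machine M1 (56 min), Ridgeline→Machine M6 (41 min), Harbor→Machine M2 (88 min), Ember→Machine M4 (28 min) — total 56+41+88+28 = 213 min.
Row-greedy (each job in turn takes its cheapest remaining machine) gives 217 min, worse by 4.

Min total: 213 min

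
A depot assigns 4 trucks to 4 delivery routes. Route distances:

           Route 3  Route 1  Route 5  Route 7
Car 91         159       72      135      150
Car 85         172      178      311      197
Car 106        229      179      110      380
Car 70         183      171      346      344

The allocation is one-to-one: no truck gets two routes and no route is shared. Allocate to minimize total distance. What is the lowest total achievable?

Optimal: Car 91→Route 1 (72 km), Car 85→Route 7 (197 km), Car 106→Route 5 (110 km), Car 70→Route 3 (183 km) — total 72+197+110+183 = 562 km.
Min-entry greedy (repeatedly take the single cheapest remaining cell) gives 698 km, worse by 136.
Every other assignment is strictly worse.

Minimum total: 562 km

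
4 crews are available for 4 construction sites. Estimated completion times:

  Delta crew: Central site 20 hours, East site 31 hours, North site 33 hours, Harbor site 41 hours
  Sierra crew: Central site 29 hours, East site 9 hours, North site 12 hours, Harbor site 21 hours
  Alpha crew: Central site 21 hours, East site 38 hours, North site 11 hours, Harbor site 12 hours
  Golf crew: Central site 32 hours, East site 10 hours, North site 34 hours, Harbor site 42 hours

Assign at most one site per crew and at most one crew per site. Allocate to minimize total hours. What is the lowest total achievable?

Min total: 54 hours

Optimal: Delta crew→Central site (20 hours), Sierra crew→North site (12 hours), Alpha crew→Harbor site (12 hours), Golf crew→East site (10 hours) — total 20+12+12+10 = 54 hours.
Min-entry greedy (repeatedly take the single cheapest remaining cell) gives 82 hours, worse by 28.
Every other assignment is strictly worse.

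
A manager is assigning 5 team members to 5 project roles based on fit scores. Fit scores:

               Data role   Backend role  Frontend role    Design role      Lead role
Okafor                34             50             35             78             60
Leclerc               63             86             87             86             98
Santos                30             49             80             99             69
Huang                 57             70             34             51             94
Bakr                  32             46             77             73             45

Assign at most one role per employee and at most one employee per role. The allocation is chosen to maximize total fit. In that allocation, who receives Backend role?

Leclerc receives Backend role.

Optimal: Okafor→Data role (34 pts), Leclerc→Backend role (86 pts), Santos→Design role (99 pts), Huang→Lead role (94 pts), Bakr→Frontend role (77 pts) — total 34+86+99+94+77 = 390 pts.
Max-entry greedy (repeatedly take the single best remaining cell) gives 378 pts, worse by 12.
No other one-to-one assignment exceeds 390 pts.
Leclerc's own top role is Lead role (98 pts), but forcing Leclerc→Lead role and reassigning the rest optimally gives only 381 pts — worse by 9.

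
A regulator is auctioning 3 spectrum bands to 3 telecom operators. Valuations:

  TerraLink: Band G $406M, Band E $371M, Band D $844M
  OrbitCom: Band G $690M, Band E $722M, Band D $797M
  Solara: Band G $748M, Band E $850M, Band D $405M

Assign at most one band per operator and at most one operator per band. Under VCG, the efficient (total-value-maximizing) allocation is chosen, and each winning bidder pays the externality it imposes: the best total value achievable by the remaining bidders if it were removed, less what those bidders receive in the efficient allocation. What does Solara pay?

Solara pays $32M.

Efficient allocation: TerraLink→Band D ($844M), OrbitCom→Band G ($690M), Solara→Band E ($850M); total welfare W = $2384M.
Solara receives Band E at value $850M, so the others get W − 850 = $1534M.
Without Solara: best allocation of the remaining 2 bidders over all 3 bands is TerraLink→Band D ($844M), OrbitCom→Band E ($722M), total $1566M.
VCG payment = (others' best without Solara) − (others' welfare with Solara) = 1566 − 1534 = $32M.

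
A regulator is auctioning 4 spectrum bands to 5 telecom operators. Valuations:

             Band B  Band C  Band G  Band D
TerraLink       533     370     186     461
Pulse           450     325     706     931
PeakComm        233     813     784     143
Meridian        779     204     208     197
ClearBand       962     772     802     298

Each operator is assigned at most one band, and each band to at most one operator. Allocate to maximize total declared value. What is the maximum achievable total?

Optimal: Meridian→Band B ($779M), PeakComm→Band C ($813M), ClearBand→Band G ($802M), Pulse→Band D ($931M) — total 779+813+802+931 = $3325M.
Row-greedy (each operator in turn takes its best remaining band) gives $2485M, worse by 840.
Swapping ClearBand↔Meridian (ClearBand→Band B $962M, Meridian→Band G $208M) loses 411.
Every other assignment is strictly worse.

Maximum total: $3325M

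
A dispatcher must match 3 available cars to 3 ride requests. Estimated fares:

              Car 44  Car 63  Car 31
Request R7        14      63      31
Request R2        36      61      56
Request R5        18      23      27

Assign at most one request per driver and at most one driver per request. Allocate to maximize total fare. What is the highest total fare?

Maximum total: $137

Optimal: Car 44→Request R5 ($18), Car 63→Request R7 ($63), Car 31→Request R2 ($56) — total 18+63+56 = $137.
Row-greedy (each driver in turn takes its best remaining request) gives $126, worse by 11.
Next-best assignment: Car 44→Request R2, Car 63→Request R7, Car 31→Request R5 = $126.
No other one-to-one assignment exceeds $137.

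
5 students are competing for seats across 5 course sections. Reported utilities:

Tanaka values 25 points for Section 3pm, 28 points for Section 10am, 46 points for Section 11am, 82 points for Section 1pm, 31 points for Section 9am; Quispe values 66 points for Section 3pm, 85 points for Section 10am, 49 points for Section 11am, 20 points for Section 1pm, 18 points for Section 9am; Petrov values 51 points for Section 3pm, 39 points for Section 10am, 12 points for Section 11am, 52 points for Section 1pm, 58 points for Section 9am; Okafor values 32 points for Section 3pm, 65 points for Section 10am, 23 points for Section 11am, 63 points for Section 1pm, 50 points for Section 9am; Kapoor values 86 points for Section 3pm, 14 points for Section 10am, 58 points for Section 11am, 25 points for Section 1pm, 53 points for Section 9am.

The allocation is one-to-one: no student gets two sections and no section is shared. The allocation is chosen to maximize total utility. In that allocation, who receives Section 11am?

This is a one-to-one assignment (maximum-weight bipartite matching).
Optimal: Tanaka→Section 1pm (82 points), Quispe→Section 11am (49 points), Petrov→Section 9am (58 points), Okafor→Section 10am (65 points), Kapoor→Section 3pm (86 points) — total 82+49+58+65+86 = 340 points.
Column-greedy (each section in turn goes to its best remaining student) gives 338 points, worse by 2.
No other one-to-one assignment exceeds 340 points.
Quispe's own top section is Section 10am (85 points), but forcing Quispe→Section 10am and reassigning the rest optimally gives only 338 points — worse by 2.

Quispe receives Section 11am.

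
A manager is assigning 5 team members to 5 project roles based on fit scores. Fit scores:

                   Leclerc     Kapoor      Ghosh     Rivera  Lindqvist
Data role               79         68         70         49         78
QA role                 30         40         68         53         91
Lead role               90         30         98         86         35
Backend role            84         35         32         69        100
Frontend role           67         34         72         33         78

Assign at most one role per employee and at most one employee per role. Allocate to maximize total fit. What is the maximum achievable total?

Max total: 401 pts

Optimal: Leclerc→Backend role (84 pts), Kapoor→Data role (68 pts), Ghosh→Frontend role (72 pts), Rivera→Lead role (86 pts), Lindqvist→QA role (91 pts) — total 84+68+72+86+91 = 401 pts.
Max-entry greedy (repeatedly take the single best remaining cell) gives 364 pts, worse by 37.
Every other assignment is strictly worse.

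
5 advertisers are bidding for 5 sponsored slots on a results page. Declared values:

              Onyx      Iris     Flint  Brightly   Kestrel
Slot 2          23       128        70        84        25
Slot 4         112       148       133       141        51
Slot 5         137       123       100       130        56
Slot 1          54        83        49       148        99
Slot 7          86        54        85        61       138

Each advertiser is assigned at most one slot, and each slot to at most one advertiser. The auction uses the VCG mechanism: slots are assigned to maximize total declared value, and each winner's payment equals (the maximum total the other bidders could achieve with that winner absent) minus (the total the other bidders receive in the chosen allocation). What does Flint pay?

Flint pays $20.

Efficient allocation: Onyx→Slot 5 ($137), Iris→Slot 2 ($128), Flint→Slot 4 ($133), Brightly→Slot 1 ($148), Kestrel→Slot 7 ($138); total welfare W = $684.
Flint receives Slot 4 at value $133, so the others get W − 133 = $551.
Without Flint: best allocation of the remaining 4 bidders over all 5 slots is Onyx→Slot 5 ($137), Iris→Slot 4 ($148), Brightly→Slot 1 ($148), Kestrel→Slot 7 ($138), total $571.
VCG payment = (others' best without Flint) − (others' welfare with Flint) = 571 − 551 = $20.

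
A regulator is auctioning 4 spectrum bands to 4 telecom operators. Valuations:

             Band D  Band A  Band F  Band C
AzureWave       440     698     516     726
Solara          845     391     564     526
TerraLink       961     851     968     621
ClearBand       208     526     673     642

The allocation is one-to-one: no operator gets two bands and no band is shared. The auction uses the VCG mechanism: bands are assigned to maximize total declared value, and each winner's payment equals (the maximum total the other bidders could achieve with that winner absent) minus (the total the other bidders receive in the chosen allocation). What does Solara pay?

Solara pays $52M.

Efficient allocation: AzureWave→Band A ($698M), Solara→Band D ($845M), TerraLink→Band F ($968M), ClearBand→Band C ($642M); total welfare W = $3153M.
Solara receives Band D at value $845M, so the others get W − 845 = $2308M.
Without Solara: best allocation of the remaining 3 bidders over all 4 bands is AzureWave→Band C ($726M), TerraLink→Band D ($961M), ClearBand→Band F ($673M), total $2360M.
VCG payment = (others' best without Solara) − (others' welfare with Solara) = 2360 − 2308 = $52M.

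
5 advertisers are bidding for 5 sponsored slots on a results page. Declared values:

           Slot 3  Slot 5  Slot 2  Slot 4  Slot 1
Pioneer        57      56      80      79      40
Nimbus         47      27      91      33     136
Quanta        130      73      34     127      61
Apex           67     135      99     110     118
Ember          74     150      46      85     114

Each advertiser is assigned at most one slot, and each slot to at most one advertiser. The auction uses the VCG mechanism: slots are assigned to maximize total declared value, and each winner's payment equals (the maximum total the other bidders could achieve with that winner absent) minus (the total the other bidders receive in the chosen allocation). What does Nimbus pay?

Nimbus pays $8.

Efficient allocation: Pioneer→Slot 2 ($80), Nimbus→Slot 1 ($136), Quanta→Slot 3 ($130), Apex→Slot 4 ($110), Ember→Slot 5 ($150); total welfare W = $606.
Nimbus receives Slot 1 at value $136, so the others get W − 136 = $470.
Without Nimbus: best allocation of the remaining 4 bidders over all 5 slots is Pioneer→Slot 2 ($80), Quanta→Slot 3 ($130), Apex→Slot 1 ($118), Ember→Slot 5 ($150), total $478.
VCG payment = (others' best without Nimbus) − (others' welfare with Nimbus) = 478 − 470 = $8.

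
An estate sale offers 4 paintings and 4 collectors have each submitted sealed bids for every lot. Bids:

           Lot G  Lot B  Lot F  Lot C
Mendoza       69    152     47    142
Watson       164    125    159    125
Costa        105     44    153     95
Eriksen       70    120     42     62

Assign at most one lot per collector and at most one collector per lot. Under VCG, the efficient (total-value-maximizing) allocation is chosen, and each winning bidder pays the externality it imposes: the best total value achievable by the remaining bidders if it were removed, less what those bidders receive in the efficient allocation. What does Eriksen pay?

Efficient allocation: Mendoza→Lot C ($142), Watson→Lot G ($164), Costa→Lot F ($153), Eriksen→Lot B ($120); total welfare W = $579.
Eriksen receives Lot B at value $120, so the others get W − 120 = $459.
Without Eriksen: best allocation of the remaining 3 bidders over all 4 lots is Mendoza→Lot B ($152), Watson→Lot G ($164), Costa→Lot F ($153), total $469.
VCG payment = (others' best without Eriksen) − (others' welfare with Eriksen) = 469 − 459 = $10.

Eriksen pays $10.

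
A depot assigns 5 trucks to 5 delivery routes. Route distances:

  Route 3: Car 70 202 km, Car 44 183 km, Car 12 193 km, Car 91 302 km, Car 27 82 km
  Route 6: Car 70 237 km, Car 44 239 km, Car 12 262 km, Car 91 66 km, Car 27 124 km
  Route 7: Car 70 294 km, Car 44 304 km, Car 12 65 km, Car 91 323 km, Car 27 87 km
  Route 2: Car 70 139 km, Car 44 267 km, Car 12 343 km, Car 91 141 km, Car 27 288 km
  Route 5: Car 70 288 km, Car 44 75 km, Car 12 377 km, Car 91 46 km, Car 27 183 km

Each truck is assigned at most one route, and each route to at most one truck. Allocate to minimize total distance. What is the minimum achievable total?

Min total: 427 km

Optimal: Car 70→Route 2 (139 km), Car 44→Route 5 (75 km), Car 12→Route 7 (65 km), Car 91→Route 6 (66 km), Car 27→Route 3 (82 km) — total 139+75+65+66+82 = 427 km.
Next-best assignment: Car 70→Route 2, Car 44→Route 3, Car 12→Route 7, Car 91→Route 5, Car 27→Route 6 = 557 km.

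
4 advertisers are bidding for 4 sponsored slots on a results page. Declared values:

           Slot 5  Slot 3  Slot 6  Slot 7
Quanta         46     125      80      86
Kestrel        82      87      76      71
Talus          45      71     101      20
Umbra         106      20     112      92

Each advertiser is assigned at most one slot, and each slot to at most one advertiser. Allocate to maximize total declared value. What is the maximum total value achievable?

This is the linear assignment problem.
Optimal: Quanta→Slot 3 ($125), Kestrel→Slot 7 ($71), Talus→Slot 6 ($101), Umbra→Slot 5 ($106) — total 125+71+101+106 = $403.

Max total: $403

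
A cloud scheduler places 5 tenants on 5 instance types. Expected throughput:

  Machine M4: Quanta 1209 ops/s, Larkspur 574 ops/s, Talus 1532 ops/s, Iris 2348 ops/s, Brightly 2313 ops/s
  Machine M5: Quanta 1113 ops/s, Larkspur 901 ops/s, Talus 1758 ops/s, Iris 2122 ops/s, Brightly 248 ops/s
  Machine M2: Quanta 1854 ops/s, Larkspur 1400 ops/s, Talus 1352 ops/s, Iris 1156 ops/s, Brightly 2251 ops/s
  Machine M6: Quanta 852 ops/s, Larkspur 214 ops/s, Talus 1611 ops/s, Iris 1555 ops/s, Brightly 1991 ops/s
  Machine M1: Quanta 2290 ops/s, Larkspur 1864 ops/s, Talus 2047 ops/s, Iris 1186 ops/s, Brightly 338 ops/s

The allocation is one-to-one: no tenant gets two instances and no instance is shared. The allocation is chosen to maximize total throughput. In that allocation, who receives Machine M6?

This is the linear assignment problem.
Optimal: Quanta→Machine M2 (1854 ops/s), Larkspur→Machine M1 (1864 ops/s), Talus→Machine M5 (1758 ops/s), Iris→Machine M4 (2348 ops/s), Brightly→Machine M6 (1991 ops/s) — total 1854+1864+1758+2348+1991 = 9815 ops/s.
Row-greedy (each tenant in turn takes its best remaining instance) gives 9787 ops/s, worse by 28.
Next-best assignment: Quanta→Machine M1, Larkspur→Machine M2, Talus→Machine M5, Iris→Machine M4, Brightly→Machine M6 = 9787 ops/s.
Swapping Talus↔Larkspur (Talus→Machine M1 2047 ops/s, Larkspur→Machine M5 901 ops/s) loses 674.
Every other assignment is strictly worse.
Brightly's own top instance is Machine M4 (2313 ops/s), but forcing Brightly→Machine M4 and reassigning the rest optimally gives only 9764 ops/s — worse by 51.

Brightly receives Machine M6.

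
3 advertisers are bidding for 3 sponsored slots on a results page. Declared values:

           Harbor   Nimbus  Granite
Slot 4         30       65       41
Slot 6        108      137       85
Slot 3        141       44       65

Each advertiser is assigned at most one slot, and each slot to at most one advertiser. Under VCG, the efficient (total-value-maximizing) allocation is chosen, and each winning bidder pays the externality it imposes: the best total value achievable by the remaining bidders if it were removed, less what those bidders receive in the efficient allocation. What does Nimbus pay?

Efficient allocation: Harbor→Slot 3 ($141), Nimbus→Slot 6 ($137), Granite→Slot 4 ($41); total welfare W = $319.
Nimbus receives Slot 6 at value $137, so the others get W − 137 = $182.
Without Nimbus: best allocation of the remaining 2 bidders over all 3 slots is Harbor→Slot 3 ($141), Granite→Slot 6 ($85), total $226.
VCG payment = (others' best without Nimbus) − (others' welfare with Nimbus) = 226 − 182 = $44.

Nimbus pays $44.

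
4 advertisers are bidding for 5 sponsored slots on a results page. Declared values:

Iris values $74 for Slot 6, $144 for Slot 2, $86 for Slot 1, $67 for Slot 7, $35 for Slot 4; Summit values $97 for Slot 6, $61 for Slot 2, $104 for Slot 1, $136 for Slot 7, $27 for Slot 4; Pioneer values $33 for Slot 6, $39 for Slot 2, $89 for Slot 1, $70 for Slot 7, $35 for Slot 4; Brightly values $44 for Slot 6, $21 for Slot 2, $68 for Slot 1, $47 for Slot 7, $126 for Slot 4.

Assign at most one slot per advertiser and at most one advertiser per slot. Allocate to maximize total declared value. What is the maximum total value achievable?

Treat this as an assignment problem: match each advertiser to one slot.
Optimal: Iris→Slot 2 ($144), Summit→Slot 7 ($136), Pioneer→Slot 1 ($89), Brightly→Slot 4 ($126) — total 144+136+89+126 = $495.
Column-greedy (each slot in turn goes to its best remaining advertiser) gives $377, worse by 118.
Next-best assignment: Iris→Slot 2, Summit→Slot 6, Pioneer→Slot 1, Brightly→Slot 4 = $456.
Swapping Summit↔Pioneer (Summit→Slot 1 $104, Pioneer→Slot 7 $70) loses 51.

Maximum total: $495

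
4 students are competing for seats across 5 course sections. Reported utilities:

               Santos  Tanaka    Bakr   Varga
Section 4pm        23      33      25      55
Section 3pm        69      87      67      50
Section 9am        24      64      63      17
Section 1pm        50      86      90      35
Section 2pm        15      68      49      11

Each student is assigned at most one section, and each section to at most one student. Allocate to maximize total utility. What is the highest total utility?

Maximum total: 282 points

This is a one-to-one assignment (maximum-weight bipartite matching).
Optimal: Santos→Section 3pm (69 points), Tanaka→Section 2pm (68 points), Bakr→Section 1pm (90 points), Varga→Section 4pm (55 points) — total 69+68+90+55 = 282 points.
Max-entry greedy (repeatedly take the single best remaining cell) gives 256 points, worse by 26.
Next-best assignment: Santos→Section 3pm, Tanaka→Section 9am, Bakr→Section 1pm, Varga→Section 4pm = 278 points.
Swapping Tanaka↔Bakr (Tanaka→Section 1pm 86 points, Bakr→Section 2pm 49 points) loses 23.
No other one-to-one assignment exceeds 282 points.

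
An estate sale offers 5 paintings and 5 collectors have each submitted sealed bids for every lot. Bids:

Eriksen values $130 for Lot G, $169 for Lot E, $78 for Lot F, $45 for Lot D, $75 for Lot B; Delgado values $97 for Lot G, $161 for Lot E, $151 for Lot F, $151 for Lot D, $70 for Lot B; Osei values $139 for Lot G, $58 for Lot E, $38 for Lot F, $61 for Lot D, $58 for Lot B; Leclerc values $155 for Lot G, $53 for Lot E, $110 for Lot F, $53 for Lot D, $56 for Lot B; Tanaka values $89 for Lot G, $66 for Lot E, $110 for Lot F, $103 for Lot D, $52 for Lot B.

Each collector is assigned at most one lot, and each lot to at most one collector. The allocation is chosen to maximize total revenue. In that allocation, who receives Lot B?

Osei receives Lot B.

Optimal: Eriksen→Lot E ($169), Delgado→Lot D ($151), Osei→Lot B ($58), Leclerc→Lot G ($155), Tanaka→Lot F ($110) — total 169+151+58+155+110 = $643.
Row-greedy (each collector in turn takes its best remaining lot) gives $618, worse by 25.
Swapping Delgado↔Eriksen (Delgado→Lot E $161, Eriksen→Lot D $45) loses 114.
Osei's own top lot is Lot G ($139), but forcing Osei→Lot G and reassigning the rest optimally gives only $625 — worse by 18.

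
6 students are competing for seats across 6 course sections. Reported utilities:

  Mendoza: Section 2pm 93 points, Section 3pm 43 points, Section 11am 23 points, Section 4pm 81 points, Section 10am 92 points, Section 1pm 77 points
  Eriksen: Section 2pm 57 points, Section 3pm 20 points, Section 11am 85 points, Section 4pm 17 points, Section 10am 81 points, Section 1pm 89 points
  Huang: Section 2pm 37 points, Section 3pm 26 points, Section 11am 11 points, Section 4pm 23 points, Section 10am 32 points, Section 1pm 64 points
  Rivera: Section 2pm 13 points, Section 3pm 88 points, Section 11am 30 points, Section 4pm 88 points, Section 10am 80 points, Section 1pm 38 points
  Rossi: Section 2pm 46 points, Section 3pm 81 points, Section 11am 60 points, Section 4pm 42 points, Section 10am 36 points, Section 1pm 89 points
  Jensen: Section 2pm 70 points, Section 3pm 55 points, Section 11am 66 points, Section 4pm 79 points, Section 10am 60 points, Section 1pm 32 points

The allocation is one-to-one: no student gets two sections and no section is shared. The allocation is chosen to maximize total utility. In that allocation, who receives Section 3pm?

Rossi receives Section 3pm.

Treat this as an assignment problem: match each student to one section.
Optimal: Mendoza→Section 2pm (93 points), Eriksen→Section 11am (85 points), Huang→Section 1pm (64 points), Rivera→Section 10am (80 points), Rossi→Section 3pm (81 points), Jensen→Section 4pm (79 points) — total 93+85+64+80+81+79 = 482 points.
Max-entry greedy (repeatedly take the single best remaining cell) gives 441 points, worse by 41.
Swapping Jensen↔Eriksen (Jensen→Section 11am 66 points, Eriksen→Section 4pm 17 points) loses 81.
Checked against all permutations: 482 points is optimal.
Rossi's own top section is Section 1pm (89 points), but forcing Rossi→Section 1pm and reassigning the rest optimally gives only 470 points — worse by 12.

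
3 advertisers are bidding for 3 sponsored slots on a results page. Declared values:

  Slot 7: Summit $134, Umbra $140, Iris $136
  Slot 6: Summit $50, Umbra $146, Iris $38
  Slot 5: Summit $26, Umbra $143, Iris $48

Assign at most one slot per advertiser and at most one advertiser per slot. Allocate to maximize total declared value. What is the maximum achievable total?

Optimal: Summit→Slot 6 ($50), Umbra→Slot 5 ($143), Iris→Slot 7 ($136) — total 50+143+136 = $329.
Row-greedy (each advertiser in turn takes its best remaining slot) gives $328, worse by 1.

Max total: $329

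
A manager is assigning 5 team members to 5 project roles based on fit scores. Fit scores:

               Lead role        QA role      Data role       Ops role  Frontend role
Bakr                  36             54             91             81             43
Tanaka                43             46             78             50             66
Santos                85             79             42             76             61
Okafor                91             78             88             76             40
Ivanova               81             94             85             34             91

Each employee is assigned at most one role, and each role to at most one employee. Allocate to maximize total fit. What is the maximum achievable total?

Optimal: Bakr→Ops role (81 pts), Tanaka→Data role (78 pts), Santos→QA role (79 pts), Okafor→Lead role (91 pts), Ivanova→Frontend role (91 pts) — total 81+78+79+91+91 = 420 pts.
Row-greedy (each employee in turn takes its best remaining role) gives 354 pts, worse by 66.
Swapping Tanaka↔Ivanova (Tanaka→Frontend role 66 pts, Ivanova→Data role 85 pts) loses 18.

Max total: 420 pts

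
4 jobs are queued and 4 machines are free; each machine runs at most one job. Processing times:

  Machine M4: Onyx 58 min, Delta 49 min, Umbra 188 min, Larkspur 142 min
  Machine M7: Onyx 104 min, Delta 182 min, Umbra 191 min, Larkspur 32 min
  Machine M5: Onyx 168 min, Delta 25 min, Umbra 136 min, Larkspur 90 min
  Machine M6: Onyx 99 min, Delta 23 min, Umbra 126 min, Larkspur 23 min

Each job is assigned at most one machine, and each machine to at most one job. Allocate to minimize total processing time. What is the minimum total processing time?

Min total: 241 min

Optimal: Onyx→Machine M4 (58 min), Delta→Machine M5 (25 min), Umbra→Machine M6 (126 min), Larkspur→Machine M7 (32 min) — total 58+25+126+32 = 241 min.
Min-entry greedy (repeatedly take the single cheapest remaining cell) gives 249 min, worse by 8.
Checked against all permutations: 241 min is optimal.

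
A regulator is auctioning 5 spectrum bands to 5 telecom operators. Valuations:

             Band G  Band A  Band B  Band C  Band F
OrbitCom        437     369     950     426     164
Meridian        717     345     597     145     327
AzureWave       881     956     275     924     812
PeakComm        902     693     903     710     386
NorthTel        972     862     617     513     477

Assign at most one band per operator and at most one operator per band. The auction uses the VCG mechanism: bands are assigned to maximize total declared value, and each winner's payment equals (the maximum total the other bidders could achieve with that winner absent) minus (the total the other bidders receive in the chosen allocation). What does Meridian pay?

Efficient allocation: OrbitCom→Band B ($950M), Meridian→Band G ($717M), AzureWave→Band F ($812M), PeakComm→Band C ($710M), NorthTel→Band A ($862M); total welfare W = $4051M.
Meridian receives Band G at value $717M, so the others get W − 717 = $3334M.
Without Meridian: best allocation of the remaining 4 bidders over all 5 bands is OrbitCom→Band B ($950M), AzureWave→Band C ($924M), PeakComm→Band G ($902M), NorthTel→Band A ($862M), total $3638M.
VCG payment = (others' best without Meridian) − (others' welfare with Meridian) = 3638 − 3334 = $304M.

Meridian pays $304M.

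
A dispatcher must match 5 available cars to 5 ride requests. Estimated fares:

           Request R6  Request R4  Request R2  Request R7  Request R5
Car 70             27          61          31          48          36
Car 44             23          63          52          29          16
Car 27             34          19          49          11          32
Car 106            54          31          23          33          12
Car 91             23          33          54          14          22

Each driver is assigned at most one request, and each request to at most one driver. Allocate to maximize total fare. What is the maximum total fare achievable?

Optimal: Car 70→Request R7 ($48), Car 44→Request R4 ($63), Car 27→Request R5 ($32), Car 106→Request R6 ($54), Car 91→Request R2 ($54) — total 48+63+32+54+54 = $251.
Row-greedy (each driver in turn takes its best remaining request) gives $202, worse by 49.
No other one-to-one assignment exceeds $251.

Max total: $251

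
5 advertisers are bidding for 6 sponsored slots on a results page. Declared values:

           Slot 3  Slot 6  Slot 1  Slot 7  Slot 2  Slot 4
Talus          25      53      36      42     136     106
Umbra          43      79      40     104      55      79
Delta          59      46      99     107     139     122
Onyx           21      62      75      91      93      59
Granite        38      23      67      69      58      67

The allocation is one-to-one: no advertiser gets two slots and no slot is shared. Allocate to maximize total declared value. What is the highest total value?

This is a one-to-one assignment (maximum-weight bipartite matching).
Optimal: Talus→Slot 2 ($136), Umbra→Slot 6 ($79), Delta→Slot 4 ($122), Onyx→Slot 7 ($91), Granite→Slot 1 ($67) — total 136+79+122+91+67 = $495.
Max-entry greedy (repeatedly take the single best remaining cell) gives $462, worse by 33.
Next-best assignment: Talus→Slot 2, Umbra→Slot 7, Delta→Slot 4, Onyx→Slot 6, Granite→Slot 1 = $491.
Every other assignment is strictly worse.

Maximum total: $495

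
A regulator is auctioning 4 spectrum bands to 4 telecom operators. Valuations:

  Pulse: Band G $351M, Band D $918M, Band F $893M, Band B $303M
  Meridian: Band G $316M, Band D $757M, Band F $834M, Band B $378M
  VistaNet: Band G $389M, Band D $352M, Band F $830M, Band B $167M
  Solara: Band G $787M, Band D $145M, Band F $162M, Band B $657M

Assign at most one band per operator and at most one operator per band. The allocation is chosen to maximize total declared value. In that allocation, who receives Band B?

Meridian receives Band B.

Treat this as an assignment problem: match each operator to one band.
Optimal: Pulse→Band D ($918M), Meridian→Band B ($378M), VistaNet→Band F ($830M), Solara→Band G ($787M) — total 918+378+830+787 = $2913M.
Column-greedy (each band in turn goes to its best remaining operator) gives $2706M, worse by 207.
Next-best assignment: Pulse→Band D, Meridian→Band F, VistaNet→Band G, Solara→Band B = $2798M.
Meridian's own top band is Band F ($834M), but forcing Meridian→Band F and reassigning the rest optimally gives only $2798M — worse by 115.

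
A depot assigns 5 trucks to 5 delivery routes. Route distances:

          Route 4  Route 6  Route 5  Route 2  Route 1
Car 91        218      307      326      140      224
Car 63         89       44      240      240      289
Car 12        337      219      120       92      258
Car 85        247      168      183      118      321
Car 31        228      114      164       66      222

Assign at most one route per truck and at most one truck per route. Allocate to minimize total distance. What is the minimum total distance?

Minimum total: 665 km

This is the linear assignment problem.
Optimal: Car 91→Route 1 (224 km), Car 63→Route 4 (89 km), Car 12→Route 5 (120 km), Car 85→Route 2 (118 km), Car 31→Route 6 (114 km) — total 224+89+120+118+114 = 665 km.
Min-entry greedy (repeatedly take the single cheapest remaining cell) gives 769 km, worse by 104.
Swapping Car 63↔Car 12 (Car 63→Route 5 240 km, Car 12→Route 4 337 km) adds 368.
Every other assignment is strictly worse.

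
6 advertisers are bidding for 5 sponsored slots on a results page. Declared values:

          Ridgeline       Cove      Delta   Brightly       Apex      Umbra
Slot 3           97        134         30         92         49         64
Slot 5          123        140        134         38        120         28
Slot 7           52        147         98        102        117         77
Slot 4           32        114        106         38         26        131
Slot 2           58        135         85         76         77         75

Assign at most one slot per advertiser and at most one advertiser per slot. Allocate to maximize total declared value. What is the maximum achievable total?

Max total: $614

Optimal: Ridgeline→Slot 3 ($97), Delta→Slot 5 ($134), Apex→Slot 7 ($117), Umbra→Slot 4 ($131), Cove→Slot 2 ($135) — total 97+134+117+131+135 = $614.
Next-best assignment: Brightly→Slot 3, Delta→Slot 5, Apex→Slot 7, Umbra→Slot 4, Cove→Slot 2 = $609.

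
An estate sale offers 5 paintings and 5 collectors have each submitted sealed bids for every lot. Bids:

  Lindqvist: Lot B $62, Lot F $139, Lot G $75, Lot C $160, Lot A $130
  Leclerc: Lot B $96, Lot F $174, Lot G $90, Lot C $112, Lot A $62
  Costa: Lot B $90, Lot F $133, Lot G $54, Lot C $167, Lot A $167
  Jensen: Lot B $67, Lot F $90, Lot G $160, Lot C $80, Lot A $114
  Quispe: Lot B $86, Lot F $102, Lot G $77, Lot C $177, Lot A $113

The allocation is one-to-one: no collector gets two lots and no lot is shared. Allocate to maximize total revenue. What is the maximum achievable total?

Maximum total: $747

Optimal: Lindqvist→Lot C ($160), Leclerc→Lot F ($174), Costa→Lot A ($167), Jensen→Lot G ($160), Quispe→Lot B ($86) — total 160+174+167+160+86 = $747.
Max-entry greedy (repeatedly take the single best remaining cell) gives $740, worse by 7.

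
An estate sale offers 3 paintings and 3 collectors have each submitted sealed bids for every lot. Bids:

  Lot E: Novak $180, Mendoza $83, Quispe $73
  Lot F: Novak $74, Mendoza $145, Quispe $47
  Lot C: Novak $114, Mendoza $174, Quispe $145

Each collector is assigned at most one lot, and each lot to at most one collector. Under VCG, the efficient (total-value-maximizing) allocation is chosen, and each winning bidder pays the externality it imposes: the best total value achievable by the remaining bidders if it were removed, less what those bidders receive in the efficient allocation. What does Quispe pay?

Efficient allocation: Novak→Lot E ($180), Mendoza→Lot F ($145), Quispe→Lot C ($145); total welfare W = $470.
Quispe receives Lot C at value $145, so the others get W − 145 = $325.
Without Quispe: best allocation of the remaining 2 bidders over all 3 lots is Novak→Lot E ($180), Mendoza→Lot C ($174), total $354.
VCG payment = (others' best without Quispe) − (others' welfare with Quispe) = 354 − 325 = $29.

Quispe pays $29.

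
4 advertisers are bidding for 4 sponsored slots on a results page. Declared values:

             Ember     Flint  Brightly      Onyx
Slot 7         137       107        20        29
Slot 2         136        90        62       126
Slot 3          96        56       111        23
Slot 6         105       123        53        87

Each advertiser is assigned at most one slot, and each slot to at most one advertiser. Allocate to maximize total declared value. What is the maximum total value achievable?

Max total: $497

Optimal: Ember→Slot 7 ($137), Flint→Slot 6 ($123), Brightly→Slot 3 ($111), Onyx→Slot 2 ($126) — total 137+123+111+126 = $497.
Swapping Brightly↔Ember (Brightly→Slot 7 $20, Ember→Slot 3 $96) loses 132.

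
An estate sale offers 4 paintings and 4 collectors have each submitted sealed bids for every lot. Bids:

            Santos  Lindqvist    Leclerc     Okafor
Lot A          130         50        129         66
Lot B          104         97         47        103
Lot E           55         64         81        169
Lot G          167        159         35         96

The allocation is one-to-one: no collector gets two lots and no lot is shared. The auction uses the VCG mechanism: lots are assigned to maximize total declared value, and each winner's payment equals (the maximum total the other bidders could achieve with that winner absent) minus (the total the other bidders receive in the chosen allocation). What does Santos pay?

Efficient allocation: Santos→Lot G ($167), Lindqvist→Lot B ($97), Leclerc→Lot A ($129), Okafor→Lot E ($169); total welfare W = $562.
Santos receives Lot G at value $167, so the others get W − 167 = $395.
Without Santos: best allocation of the remaining 3 bidders over all 4 lots is Lindqvist→Lot G ($159), Leclerc→Lot A ($129), Okafor→Lot E ($169), total $457.
VCG payment = (others' best without Santos) − (others' welfare with Santos) = 457 − 395 = $62.

Santos pays $62.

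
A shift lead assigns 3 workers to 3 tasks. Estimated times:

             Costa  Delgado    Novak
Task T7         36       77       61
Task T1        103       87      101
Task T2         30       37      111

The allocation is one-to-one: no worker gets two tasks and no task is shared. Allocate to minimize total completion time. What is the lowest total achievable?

This is a one-to-one assignment (minimum-cost bipartite matching).
Optimal: Costa→Task T7 (36 min), Delgado→Task T2 (37 min), Novak→Task T1 (101 min) — total 36+37+101 = 174 min.

Min total: 174 min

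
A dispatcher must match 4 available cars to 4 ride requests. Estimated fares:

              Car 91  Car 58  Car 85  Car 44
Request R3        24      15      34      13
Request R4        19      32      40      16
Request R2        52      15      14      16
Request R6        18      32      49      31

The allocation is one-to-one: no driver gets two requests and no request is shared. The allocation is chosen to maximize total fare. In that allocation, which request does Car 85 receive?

Optimal: Car 91→Request R2 ($52), Car 58→Request R4 ($32), Car 85→Request R3 ($34), Car 44→Request R6 ($31) — total 52+32+34+31 = $149.
Max-entry greedy (repeatedly take the single best remaining cell) gives $146, worse by 3.
Checked against all permutations: $149 is optimal.
Car 85's own top request is Request R6 ($49), but forcing Car 85→Request R6 and reassigning the rest optimally gives only $146 — worse by 3.

Car 85 receives Request R3.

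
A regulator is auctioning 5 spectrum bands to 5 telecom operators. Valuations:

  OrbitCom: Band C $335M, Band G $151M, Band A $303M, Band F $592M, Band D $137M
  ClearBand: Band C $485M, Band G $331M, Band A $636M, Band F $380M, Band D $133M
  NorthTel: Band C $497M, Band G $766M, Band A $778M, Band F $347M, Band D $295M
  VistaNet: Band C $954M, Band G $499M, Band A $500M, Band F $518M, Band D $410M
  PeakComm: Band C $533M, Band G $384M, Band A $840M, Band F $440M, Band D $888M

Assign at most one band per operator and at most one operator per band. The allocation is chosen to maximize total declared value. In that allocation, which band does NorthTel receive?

NorthTel receives Band G.

Optimal: OrbitCom→Band F ($592M), ClearBand→Band A ($636M), NorthTel→Band G ($766M), VistaNet→Band C ($954M), PeakComm→Band D ($888M) — total 592+636+766+954+888 = $3836M.
NorthTel's own top band is Band A ($778M), but forcing NorthTel→Band A and reassigning the rest optimally gives only $3543M — worse by 293.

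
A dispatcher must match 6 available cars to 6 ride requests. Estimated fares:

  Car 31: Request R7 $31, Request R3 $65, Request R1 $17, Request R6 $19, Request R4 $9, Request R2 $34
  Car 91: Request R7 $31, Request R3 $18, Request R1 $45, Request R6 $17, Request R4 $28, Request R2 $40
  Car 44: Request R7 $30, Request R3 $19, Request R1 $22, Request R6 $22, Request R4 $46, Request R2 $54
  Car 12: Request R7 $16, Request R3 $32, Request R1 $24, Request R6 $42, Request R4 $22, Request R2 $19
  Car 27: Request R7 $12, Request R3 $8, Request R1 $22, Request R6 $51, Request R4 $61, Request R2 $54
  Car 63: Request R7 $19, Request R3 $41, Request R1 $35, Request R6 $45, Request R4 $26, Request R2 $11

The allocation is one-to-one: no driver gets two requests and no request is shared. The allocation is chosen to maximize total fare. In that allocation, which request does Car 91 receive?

Optimal: Car 31→Request R3 ($65), Car 91→Request R7 ($31), Car 44→Request R2 ($54), Car 12→Request R6 ($42), Car 27→Request R4 ($61), Car 63→Request R1 ($35) — total 65+31+54+42+61+35 = $288.
Row-greedy (each driver in turn takes its best remaining request) gives $286, worse by 2.
Swapping Car 91↔Car 12 (Car 91→Request R6 $17, Car 12→Request R7 $16) loses 40.
Car 91's own top request is Request R1 ($45), but forcing Car 91→Request R1 and reassigning the rest optimally gives only $286 — worse by 2.

Car 91 receives Request R7.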